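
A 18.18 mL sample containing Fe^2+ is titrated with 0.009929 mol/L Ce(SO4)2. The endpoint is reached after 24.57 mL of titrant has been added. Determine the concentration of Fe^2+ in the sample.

0.0134 M

n(Ce(SO4)2) = 0.009929 x 0.02457 = 0.0002440 mol.
From the balanced equation, 1 mol Ce(SO4)2 reacts with 1 mol Fe^2+, so n(Fe^2+) = 0.0002440 x 1/1 = 0.0002440 mol.
[Fe^2+] = 0.0002440 / 0.01818 L = 0.0134 M.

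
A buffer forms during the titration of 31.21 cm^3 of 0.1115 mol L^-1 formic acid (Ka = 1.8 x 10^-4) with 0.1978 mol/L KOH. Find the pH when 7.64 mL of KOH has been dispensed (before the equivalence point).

Initial n(HCOOH) = 0.1115 x 0.03121 = 0.003480 mol.
n(KOH) added = 0.1978 x 0.007640 = 0.001511 mol, converting that many moles of HCOOH to HCOO-.
Remaining n(HCOOH) = 0.001969 mol; n(HCOO-) = 0.001511 mol.
By Henderson-Hasselbalch, pH = pKa + log([A^-]/[HA]) = 3.74 + log(0.001511/0.001969) = 3.74 + (-0.11) = 3.63.

3.63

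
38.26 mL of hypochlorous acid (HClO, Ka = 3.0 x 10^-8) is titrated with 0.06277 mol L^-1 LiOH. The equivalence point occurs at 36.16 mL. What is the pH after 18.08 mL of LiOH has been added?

7.52

18.08 mL is exactly half the equivalence volume (36.16/2), i.e. the half-equivalence point.
There, n(HA) = n(A^-), so pH = pKa = -log(3.0 x 10^-8) = 7.52.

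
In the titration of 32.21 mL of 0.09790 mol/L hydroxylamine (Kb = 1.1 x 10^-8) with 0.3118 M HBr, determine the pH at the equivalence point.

n(NH2OH) = 0.09790 x 0.03221 = 0.003153 mol; V(HBr) at equivalence = 0.003153/0.3118 = 0.01011 L.
At equivalence the base is fully converted to NH3OH+; total volume = 0.04232 L, so [NH3OH+] = 0.003153/0.04232 = 0.07451 M.
Ka(NH3OH+) = Kw/Kb = 1.0e-14 / 1.1 x 10^-8 = 9.09e-7.
[H^+] = sqrt(Ka x [NH3OH+]) = sqrt(9.09e-7 x 0.07451) = 0.000260 M.
pH = -log(0.000260) = 3.58.

3.58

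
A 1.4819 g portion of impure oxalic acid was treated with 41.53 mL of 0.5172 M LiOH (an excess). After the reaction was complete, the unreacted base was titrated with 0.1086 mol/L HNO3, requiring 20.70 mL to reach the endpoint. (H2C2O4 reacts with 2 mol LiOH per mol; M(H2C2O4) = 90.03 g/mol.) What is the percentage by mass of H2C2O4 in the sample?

Total n(LiOH) added = 0.5172 x 0.04153 = 0.02148 mol.
n(HNO3) used = 0.1086 x 0.02070 = 0.002248 mol, which equals the excess n(LiOH).
So n(LiOH) consumed by the sample = 0.02148 - 0.002248 = 0.01923 mol.
n(H2C2O4) = 0.01923 / 2 = 0.009616 mol.
mass H2C2O4 = 0.009616 x 90.03 = 0.8657 g, so %H2C2O4 = 0.8657/1.4819 x 100 = 58.4%.

58.4%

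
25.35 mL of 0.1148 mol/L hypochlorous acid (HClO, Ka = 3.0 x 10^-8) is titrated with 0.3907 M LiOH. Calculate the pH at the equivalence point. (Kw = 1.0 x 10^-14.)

n(HClO) = 0.1148 x 0.02535 = 0.002910 mol; V(LiOH) at equivalence = 0.002910/0.3907 = 0.007449 L.
At equivalence all the acid is converted to ClO-; total volume = 0.02535 + 0.007449 = 0.03280 L, so [ClO-] = 0.002910/0.03280 = 0.08873 M.
Kb = Kw/Ka = 1.0e-14 / 3.0 x 10^-8 = 3.33e-7.
[OH^-] = sqrt(Kb x [ClO-]) = sqrt(3.33e-7 x 0.08873) = 0.000172 M.
pOH = 3.76, so pH = 14.00 - 3.76 = 10.24.

10.24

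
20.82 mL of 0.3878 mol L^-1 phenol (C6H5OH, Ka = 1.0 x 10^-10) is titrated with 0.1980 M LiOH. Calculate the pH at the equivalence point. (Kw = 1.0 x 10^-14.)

n(C6H5OH) = 0.3878 x 0.02082 = 0.008074 mol; V(LiOH) at equivalence = 0.008074/0.1980 = 0.04078 L.
At equivalence all the acid is converted to C6H5O-; total volume = 0.02082 + 0.04078 = 0.06160 L, so [C6H5O-] = 0.008074/0.06160 = 0.1311 M.
Kb = Kw/Ka = 1.0e-14 / 1.0 x 10^-10 = 0.000100.
[OH^-] = sqrt(Kb x [C6H5O-]) = sqrt(0.000100 x 0.1311) = 0.00362 M.
pOH = 2.44, so pH = 14.00 - 2.44 = 11.56.

11.56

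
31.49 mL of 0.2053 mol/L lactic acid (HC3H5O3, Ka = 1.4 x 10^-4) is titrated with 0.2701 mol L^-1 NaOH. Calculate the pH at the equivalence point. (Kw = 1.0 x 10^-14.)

8.46

n(HC3H5O3) = 0.2053 x 0.03149 = 0.006465 mol; V(NaOH) at equivalence = 0.006465/0.2701 = 0.02394 L.
At equivalence all the acid is converted to C3H5O3-; total volume = 0.03149 + 0.02394 = 0.05543 L, so [C3H5O3-] = 0.006465/0.05543 = 0.1166 M.
Kb = Kw/Ka = 1.0e-14 / 1.4 x 10^-4 = 7.14e-11.
[OH^-] = sqrt(Kb x [C3H5O3-]) = sqrt(7.14e-11 x 0.1166) = 2.89e-6 M.
pOH = 5.54, so pH = 14.00 - 5.54 = 8.46.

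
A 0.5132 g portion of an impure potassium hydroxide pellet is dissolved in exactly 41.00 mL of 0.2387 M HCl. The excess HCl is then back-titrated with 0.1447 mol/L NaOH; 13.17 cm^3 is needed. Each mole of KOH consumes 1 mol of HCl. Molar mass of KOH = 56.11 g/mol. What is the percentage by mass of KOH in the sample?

Total n(HCl) added = 0.2387 x 0.04100 = 0.009787 mol.
n(NaOH) used = 0.1447 x 0.01317 = 0.001906 mol, which equals the excess n(HCl).
So n(HCl) consumed by the sample = 0.009787 - 0.001906 = 0.007881 mol.
n(KOH) = 0.007881 / 1 = 0.007881 mol.
mass KOH = 0.007881 x 56.11 = 0.4422 g, so %KOH = 0.4422/0.5132 x 100 = 86.2%.

86.2%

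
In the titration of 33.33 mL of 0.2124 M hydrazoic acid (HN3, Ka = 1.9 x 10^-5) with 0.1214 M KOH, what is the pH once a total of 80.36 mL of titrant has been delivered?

n(acid) = 0.2124 x 0.03333 = 0.007079 mol; n(KOH) added = 0.1214 x 0.08036 = 0.009756 mol.
Base is in excess by 0.009756 - 0.007079 = 0.002676 mol in a total volume of 0.1137 L.
[OH^-] = 0.002676/0.1137 = 0.02354 M, so pOH = 1.63 and pH = 14.00 - 1.63 = 12.37.

12.37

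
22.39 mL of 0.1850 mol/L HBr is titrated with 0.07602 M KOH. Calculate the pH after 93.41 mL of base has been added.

12.41

n(acid) = 0.1850 x 0.02239 = 0.004142 mol; n(KOH) added = 0.07602 x 0.09341 = 0.007101 mol.
Base is in excess by 0.007101 - 0.004142 = 0.002959 mol in a total volume of 0.1158 L.
[OH^-] = 0.002959/0.1158 = 0.02555 M, so pOH = 1.59 and pH = 14.00 - 1.59 = 12.41.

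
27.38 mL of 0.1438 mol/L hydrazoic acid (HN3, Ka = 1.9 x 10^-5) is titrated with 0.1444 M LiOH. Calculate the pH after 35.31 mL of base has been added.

n(acid) = 0.1438 x 0.02738 = 0.003937 mol; n(LiOH) added = 0.1444 x 0.03531 = 0.005099 mol.
Base is in excess by 0.005099 - 0.003937 = 0.001162 mol in a total volume of 0.06269 L.
[OH^-] = 0.001162/0.06269 = 0.01853 M, so pOH = 1.73 and pH = 14.00 - 1.73 = 12.27.

12.27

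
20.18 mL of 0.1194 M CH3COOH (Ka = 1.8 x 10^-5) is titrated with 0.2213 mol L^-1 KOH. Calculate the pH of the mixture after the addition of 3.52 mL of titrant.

4.42

Initial n(CH3COOH) = 0.1194 x 0.02018 = 0.002409 mol.
n(KOH) added = 0.2213 x 0.003520 = 0.0007790 mol, converting that many moles of CH3COOH to CH3COO-.
Remaining n(CH3COOH) = 0.001631 mol; n(CH3COO-) = 0.0007790 mol.
By Henderson-Hasselbalch, pH = pKa + log([A^-]/[HA]) = 4.74 + log(0.0007790/0.001631) = 4.74 + (-0.32) = 4.42.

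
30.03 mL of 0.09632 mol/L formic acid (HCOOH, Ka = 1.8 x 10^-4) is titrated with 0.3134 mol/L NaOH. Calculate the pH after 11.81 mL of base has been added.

n(acid) = 0.09632 x 0.03003 = 0.002892 mol; n(NaOH) added = 0.3134 x 0.01181 = 0.003701 mol.
Base is in excess by 0.003701 - 0.002892 = 0.0008088 mol in a total volume of 0.04184 L.
[OH^-] = 0.0008088/0.04184 = 0.01933 M, so pOH = 1.71 and pH = 14.00 - 1.71 = 12.29.

12.29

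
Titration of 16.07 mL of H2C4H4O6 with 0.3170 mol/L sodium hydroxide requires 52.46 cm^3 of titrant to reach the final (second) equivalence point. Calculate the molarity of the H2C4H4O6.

n(NaOH) = 0.3170 x 0.05246 = 0.01663 mol.
At the final (second) equivalence point, 2 mol OH^- react per mol H2C4H4O6, so n(H2C4H4O6) = 0.01663 / 2 = 0.008315 mol.
[H2C4H4O6] = 0.008315 / 0.01607 L = 0.517 M.

0.517 M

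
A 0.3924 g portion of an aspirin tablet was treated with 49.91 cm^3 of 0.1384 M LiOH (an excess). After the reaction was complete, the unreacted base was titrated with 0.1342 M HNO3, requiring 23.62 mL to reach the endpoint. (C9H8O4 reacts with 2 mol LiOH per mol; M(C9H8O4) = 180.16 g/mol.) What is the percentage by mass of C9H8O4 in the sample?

Total n(LiOH) added = 0.1384 x 0.04991 = 0.006908 mol.
n(HNO3) used = 0.1342 x 0.02362 = 0.003170 mol, which equals the excess n(LiOH).
So n(LiOH) consumed by the sample = 0.006908 - 0.003170 = 0.003738 mol.
n(C9H8O4) = 0.003738 / 2 = 0.001869 mol.
mass C9H8O4 = 0.001869 x 180.16 = 0.3367 g, so %C9H8O4 = 0.3367/0.3924 x 100 = 85.8%.

85.8%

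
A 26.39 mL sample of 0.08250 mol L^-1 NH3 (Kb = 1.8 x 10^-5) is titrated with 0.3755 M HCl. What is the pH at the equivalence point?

n(NH3) = 0.08250 x 0.02639 = 0.002177 mol; V(HCl) at equivalence = 0.002177/0.3755 = 0.005798 L.
At equivalence the base is fully converted to NH4+; total volume = 0.03219 L, so [NH4+] = 0.002177/0.03219 = 0.06764 M.
Ka(NH4+) = Kw/Kb = 1.0e-14 / 1.8 x 10^-5 = 5.56e-10.
[H^+] = sqrt(Ka x [NH4+]) = sqrt(5.56e-10 x 0.06764) = 6.13e-6 M.
pH = -log(6.13e-6) = 5.21.

5.21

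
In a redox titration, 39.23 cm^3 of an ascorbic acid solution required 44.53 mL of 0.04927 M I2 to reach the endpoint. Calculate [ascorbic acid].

n(I2) = 0.04927 x 0.04453 = 0.002194 mol.
From the balanced equation, 1 mol I2 reacts with 1 mol ascorbic acid, so n(ascorbic acid) = 0.002194 x 1/1 = 0.002194 mol.
[ascorbic acid] = 0.002194 / 0.03923 L = 0.0559 M.

0.0559 M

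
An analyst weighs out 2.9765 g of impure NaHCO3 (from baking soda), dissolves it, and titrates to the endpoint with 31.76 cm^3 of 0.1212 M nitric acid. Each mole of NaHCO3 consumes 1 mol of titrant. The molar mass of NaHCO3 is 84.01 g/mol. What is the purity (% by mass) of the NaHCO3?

n(HNO3) = 0.1212 x 0.03176 = 0.003849 mol.
n(NaHCO3) = 0.003849 / 1 = 0.003849 mol.
mass of NaHCO3 = 0.003849 x 84.01 = 0.3234 g.
% purity = 0.3234 / 2.9765 x 100 = 10.9%.

10.9%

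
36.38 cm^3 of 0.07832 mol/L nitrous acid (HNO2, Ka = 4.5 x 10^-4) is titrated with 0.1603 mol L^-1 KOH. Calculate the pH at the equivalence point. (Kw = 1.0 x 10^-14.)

8.03

n(HNO2) = 0.07832 x 0.03638 = 0.002849 mol; V(KOH) at equivalence = 0.002849/0.1603 = 0.01777 L.
At equivalence all the acid is converted to NO2-; total volume = 0.03638 + 0.01777 = 0.05415 L, so [NO2-] = 0.002849/0.05415 = 0.05261 M.
Kb = Kw/Ka = 1.0e-14 / 4.5 x 10^-4 = 2.22e-11.
[OH^-] = sqrt(Kb x [NO2-]) = sqrt(2.22e-11 x 0.05261) = 1.08e-6 M.
pOH = 5.97, so pH = 14.00 - 5.97 = 8.03.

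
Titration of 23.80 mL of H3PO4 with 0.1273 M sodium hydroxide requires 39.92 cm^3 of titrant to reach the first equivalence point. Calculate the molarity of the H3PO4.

n(NaOH) = 0.1273 x 0.03992 = 0.005082 mol.
At the first equivalence point, 1 mol OH^- react per mol H3PO4, so n(H3PO4) = 0.005082 / 1 = 0.005082 mol.
[H3PO4] = 0.005082 / 0.02380 L = 0.214 M.

0.214 M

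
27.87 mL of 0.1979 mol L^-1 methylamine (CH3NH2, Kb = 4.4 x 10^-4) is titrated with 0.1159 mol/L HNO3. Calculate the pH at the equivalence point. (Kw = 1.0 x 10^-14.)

n(CH3NH2) = 0.1979 x 0.02787 = 0.005515 mol; V(HNO3) at equivalence = 0.005515/0.1159 = 0.04759 L.
At equivalence the base is fully converted to CH3NH3+; total volume = 0.07546 L, so [CH3NH3+] = 0.005515/0.07546 = 0.07309 M.
Ka(CH3NH3+) = Kw/Kb = 1.0e-14 / 4.4 x 10^-4 = 2.27e-11.
[H^+] = sqrt(Ka x [CH3NH3+]) = sqrt(2.27e-11 x 0.07309) = 1.29e-6 M.
pH = -log(1.29e-6) = 5.89.

5.89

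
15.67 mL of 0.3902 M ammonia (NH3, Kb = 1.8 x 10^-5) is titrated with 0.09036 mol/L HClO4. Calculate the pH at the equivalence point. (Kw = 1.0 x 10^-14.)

n(NH3) = 0.3902 x 0.01567 = 0.006114 mol; V(HClO4) at equivalence = 0.006114/0.09036 = 0.06767 L.
At equivalence the base is fully converted to NH4+; total volume = 0.08334 L, so [NH4+] = 0.006114/0.08334 = 0.07337 M.
Ka(NH4+) = Kw/Kb = 1.0e-14 / 1.8 x 10^-5 = 5.56e-10.
[H^+] = sqrt(Ka x [NH4+]) = sqrt(5.56e-10 x 0.07337) = 6.38e-6 M.
pH = -log(6.38e-6) = 5.19.

5.19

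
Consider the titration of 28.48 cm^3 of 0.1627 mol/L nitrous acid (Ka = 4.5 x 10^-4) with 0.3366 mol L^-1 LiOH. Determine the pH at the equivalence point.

8.19

n(HNO2) = 0.1627 x 0.02848 = 0.004634 mol; V(LiOH) at equivalence = 0.004634/0.3366 = 0.01377 L.
At equivalence all the acid is converted to NO2-; total volume = 0.02848 + 0.01377 = 0.04225 L, so [NO2-] = 0.004634/0.04225 = 0.1097 M.
Kb = Kw/Ka = 1.0e-14 / 4.5 x 10^-4 = 2.22e-11.
[OH^-] = sqrt(Kb x [NO2-]) = sqrt(2.22e-11 x 0.1097) = 1.56e-6 M.
pOH = 5.81, so pH = 14.00 - 5.81 = 8.19.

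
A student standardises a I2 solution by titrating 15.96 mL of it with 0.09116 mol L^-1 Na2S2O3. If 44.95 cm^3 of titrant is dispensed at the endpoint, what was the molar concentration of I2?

0.128 M

n(Na2S2O3) = 0.09116 x 0.04495 = 0.004098 mol.
From the balanced equation, 2 mol Na2S2O3 reacts with 1 mol I2, so n(I2) = 0.004098 x 1/2 = 0.002049 mol.
[I2] = 0.002049 / 0.01596 L = 0.128 M.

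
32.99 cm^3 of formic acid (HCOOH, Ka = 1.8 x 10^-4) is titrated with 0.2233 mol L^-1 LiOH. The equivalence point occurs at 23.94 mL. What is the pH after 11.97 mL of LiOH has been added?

3.74

11.97 mL is exactly half the equivalence volume (23.94/2), i.e. the half-equivalence point.
There, n(HA) = n(A^-), so pH = pKa = -log(1.8 x 10^-4) = 3.74.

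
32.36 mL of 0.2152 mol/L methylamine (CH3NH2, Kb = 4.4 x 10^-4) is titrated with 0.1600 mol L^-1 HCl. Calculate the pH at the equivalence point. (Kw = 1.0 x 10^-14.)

5.84

n(CH3NH2) = 0.2152 x 0.03236 = 0.006964 mol; V(HCl) at equivalence = 0.006964/0.1600 = 0.04352 L.
At equivalence the base is fully converted to CH3NH3+; total volume = 0.07588 L, so [CH3NH3+] = 0.006964/0.07588 = 0.09177 M.
Ka(CH3NH3+) = Kw/Kb = 1.0e-14 / 4.4 x 10^-4 = 2.27e-11.
[H^+] = sqrt(Ka x [CH3NH3+]) = sqrt(2.27e-11 x 0.09177) = 1.44e-6 M.
pH = -log(1.44e-6) = 5.84.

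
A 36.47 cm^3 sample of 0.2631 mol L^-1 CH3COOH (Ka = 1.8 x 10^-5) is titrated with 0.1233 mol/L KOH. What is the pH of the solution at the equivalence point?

8.83

n(CH3COOH) = 0.2631 x 0.03647 = 0.009595 mol; V(KOH) at equivalence = 0.009595/0.1233 = 0.07782 L.
At equivalence all the acid is converted to CH3COO-; total volume = 0.03647 + 0.07782 = 0.1143 L, so [CH3COO-] = 0.009595/0.1143 = 0.08396 M.
Kb = Kw/Ka = 1.0e-14 / 1.8 x 10^-5 = 5.56e-10.
[OH^-] = sqrt(Kb x [CH3COO-]) = sqrt(5.56e-10 x 0.08396) = 6.83e-6 M.
pOH = 5.17, so pH = 14.00 - 5.17 = 8.83.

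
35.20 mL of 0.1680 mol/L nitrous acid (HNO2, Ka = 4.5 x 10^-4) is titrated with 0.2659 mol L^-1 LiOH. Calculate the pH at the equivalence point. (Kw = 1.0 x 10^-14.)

n(HNO2) = 0.1680 x 0.03520 = 0.005914 mol; V(LiOH) at equivalence = 0.005914/0.2659 = 0.02224 L.
At equivalence all the acid is converted to NO2-; total volume = 0.03520 + 0.02224 = 0.05744 L, so [NO2-] = 0.005914/0.05744 = 0.1030 M.
Kb = Kw/Ka = 1.0e-14 / 4.5 x 10^-4 = 2.22e-11.
[OH^-] = sqrt(Kb x [NO2-]) = sqrt(2.22e-11 x 0.1030) = 1.51e-6 M.
pOH = 5.82, so pH = 14.00 - 5.82 = 8.18.

8.18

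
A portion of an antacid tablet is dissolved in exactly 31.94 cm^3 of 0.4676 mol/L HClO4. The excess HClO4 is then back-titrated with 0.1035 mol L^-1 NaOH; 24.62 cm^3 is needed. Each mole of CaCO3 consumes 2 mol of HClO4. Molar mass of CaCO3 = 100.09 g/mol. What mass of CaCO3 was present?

Total n(HClO4) added = 0.4676 x 0.03194 = 0.01494 mol.
n(NaOH) used = 0.1035 x 0.02462 = 0.002548 mol, which equals the excess n(HClO4).
So n(HClO4) consumed by the sample = 0.01494 - 0.002548 = 0.01239 mol.
n(CaCO3) = 0.01239 / 2 = 0.006193 mol.
mass = 0.006193 mol x 100.09 g/mol = 0.620 g.

0.620 g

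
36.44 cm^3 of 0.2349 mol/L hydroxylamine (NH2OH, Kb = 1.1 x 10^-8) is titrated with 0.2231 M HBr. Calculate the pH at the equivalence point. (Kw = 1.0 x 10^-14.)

n(NH2OH) = 0.2349 x 0.03644 = 0.008560 mol; V(HBr) at equivalence = 0.008560/0.2231 = 0.03837 L.
At equivalence the base is fully converted to NH3OH+; total volume = 0.07481 L, so [NH3OH+] = 0.008560/0.07481 = 0.1144 M.
Ka(NH3OH+) = Kw/Kb = 1.0e-14 / 1.1 x 10^-8 = 9.09e-7.
[H^+] = sqrt(Ka x [NH3OH+]) = sqrt(9.09e-7 x 0.1144) = 0.000323 M.
pH = -log(0.000323) = 3.49.

3.49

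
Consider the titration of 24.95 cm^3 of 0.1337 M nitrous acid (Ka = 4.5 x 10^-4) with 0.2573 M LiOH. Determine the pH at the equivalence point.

n(HNO2) = 0.1337 x 0.02495 = 0.003336 mol; V(LiOH) at equivalence = 0.003336/0.2573 = 0.01296 L.
At equivalence all the acid is converted to NO2-; total volume = 0.02495 + 0.01296 = 0.03791 L, so [NO2-] = 0.003336/0.03791 = 0.08798 M.
Kb = Kw/Ka = 1.0e-14 / 4.5 x 10^-4 = 2.22e-11.
[OH^-] = sqrt(Kb x [NO2-]) = sqrt(2.22e-11 x 0.08798) = 1.40e-6 M.
pOH = 5.85, so pH = 14.00 - 5.85 = 8.15.

8.15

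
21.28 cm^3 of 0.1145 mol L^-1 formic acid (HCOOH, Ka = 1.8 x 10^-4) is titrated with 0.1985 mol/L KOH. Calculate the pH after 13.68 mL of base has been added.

n(acid) = 0.1145 x 0.02128 = 0.002437 mol; n(KOH) added = 0.1985 x 0.01368 = 0.002715 mol.
Base is in excess by 0.002715 - 0.002437 = 0.0002789 mol in a total volume of 0.03496 L.
[OH^-] = 0.0002789/0.03496 = 0.007978 M, so pOH = 2.10 and pH = 14.00 - 2.10 = 11.90.

11.90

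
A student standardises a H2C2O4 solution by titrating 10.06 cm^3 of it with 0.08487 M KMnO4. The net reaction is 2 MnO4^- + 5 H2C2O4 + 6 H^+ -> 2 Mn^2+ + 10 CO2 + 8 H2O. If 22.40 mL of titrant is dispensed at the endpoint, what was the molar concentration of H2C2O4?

n(KMnO4) = 0.08487 x 0.02240 = 0.001901 mol.
From the balanced equation, 2 mol KMnO4 reacts with 5 mol H2C2O4, so n(H2C2O4) = 0.001901 x 5/2 = 0.004753 mol.
[H2C2O4] = 0.004753 / 0.01006 L = 0.472 M.

0.472 M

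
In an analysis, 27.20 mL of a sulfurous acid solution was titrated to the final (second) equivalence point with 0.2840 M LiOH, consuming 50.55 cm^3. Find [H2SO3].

n(LiOH) = 0.2840 x 0.05055 = 0.01436 mol.
At the final (second) equivalence point, 2 mol OH^- react per mol H2SO3, so n(H2SO3) = 0.01436 / 2 = 0.007178 mol.
[H2SO3] = 0.007178 / 0.02720 L = 0.264 M.

0.264 M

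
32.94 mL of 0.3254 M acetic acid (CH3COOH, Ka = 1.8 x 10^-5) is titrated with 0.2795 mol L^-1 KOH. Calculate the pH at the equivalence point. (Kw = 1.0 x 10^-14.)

8.96

n(CH3COOH) = 0.3254 x 0.03294 = 0.01072 mol; V(KOH) at equivalence = 0.01072/0.2795 = 0.03835 L.
At equivalence all the acid is converted to CH3COO-; total volume = 0.03294 + 0.03835 = 0.07129 L, so [CH3COO-] = 0.01072/0.07129 = 0.1504 M.
Kb = Kw/Ka = 1.0e-14 / 1.8 x 10^-5 = 5.56e-10.
[OH^-] = sqrt(Kb x [CH3COO-]) = sqrt(5.56e-10 x 0.1504) = 9.14e-6 M.
pOH = 5.04, so pH = 14.00 - 5.04 = 8.96.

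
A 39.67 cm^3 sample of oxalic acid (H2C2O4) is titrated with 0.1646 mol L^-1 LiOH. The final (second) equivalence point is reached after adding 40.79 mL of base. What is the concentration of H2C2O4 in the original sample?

n(LiOH) = 0.1646 x 0.04079 = 0.006714 mol.
At the final (second) equivalence point, 2 mol OH^- react per mol H2C2O4, so n(H2C2O4) = 0.006714 / 2 = 0.003357 mol.
[H2C2O4] = 0.003357 / 0.03967 L = 0.0846 M.

0.0846 M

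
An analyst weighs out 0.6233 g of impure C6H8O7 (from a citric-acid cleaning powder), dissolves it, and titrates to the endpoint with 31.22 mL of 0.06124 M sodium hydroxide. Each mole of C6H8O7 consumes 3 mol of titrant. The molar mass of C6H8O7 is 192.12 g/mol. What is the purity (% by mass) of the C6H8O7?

n(NaOH) = 0.06124 x 0.03122 = 0.001912 mol.
n(C6H8O7) = 0.001912 / 3 = 0.0006373 mol.
mass of C6H8O7 = 0.0006373 x 192.12 = 0.1224 g.
% purity = 0.1224 / 0.6233 x 100 = 19.6%.

19.6%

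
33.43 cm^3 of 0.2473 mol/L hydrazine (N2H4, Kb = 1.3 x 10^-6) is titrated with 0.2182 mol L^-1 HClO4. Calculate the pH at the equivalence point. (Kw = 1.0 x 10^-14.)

n(N2H4) = 0.2473 x 0.03343 = 0.008267 mol; V(HClO4) at equivalence = 0.008267/0.2182 = 0.03789 L.
At equivalence the base is fully converted to N2H5+; total volume = 0.07132 L, so [N2H5+] = 0.008267/0.07132 = 0.1159 M.
Ka(N2H5+) = Kw/Kb = 1.0e-14 / 1.3 x 10^-6 = 7.69e-9.
[H^+] = sqrt(Ka x [N2H5+]) = sqrt(7.69e-9 x 0.1159) = 2.99e-5 M.
pH = -log(2.99e-5) = 4.52.

4.52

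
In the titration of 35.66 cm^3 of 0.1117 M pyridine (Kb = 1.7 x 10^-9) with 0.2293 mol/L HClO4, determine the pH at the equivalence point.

n(C5H5N) = 0.1117 x 0.03566 = 0.003983 mol; V(HClO4) at equivalence = 0.003983/0.2293 = 0.01737 L.
At equivalence the base is fully converted to C5H5NH+; total volume = 0.05303 L, so [C5H5NH+] = 0.003983/0.05303 = 0.07511 M.
Ka(C5H5NH+) = Kw/Kb = 1.0e-14 / 1.7 x 10^-9 = 5.88e-6.
[H^+] = sqrt(Ka x [C5H5NH+]) = sqrt(5.88e-6 x 0.07511) = 0.000665 M.
pH = -log(0.000665) = 3.18.

3.18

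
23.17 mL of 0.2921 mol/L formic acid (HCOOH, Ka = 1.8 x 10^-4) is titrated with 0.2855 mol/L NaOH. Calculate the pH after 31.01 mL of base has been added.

n(acid) = 0.2921 x 0.02317 = 0.006768 mol; n(NaOH) added = 0.2855 x 0.03101 = 0.008853 mol.
Base is in excess by 0.008853 - 0.006768 = 0.002085 mol in a total volume of 0.05418 L.
[OH^-] = 0.002085/0.05418 = 0.03849 M, so pOH = 1.41 and pH = 14.00 - 1.41 = 12.59.

12.59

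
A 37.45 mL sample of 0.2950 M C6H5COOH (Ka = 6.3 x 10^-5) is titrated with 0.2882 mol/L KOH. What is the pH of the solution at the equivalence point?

8.68

n(C6H5COOH) = 0.2950 x 0.03745 = 0.01105 mol; V(KOH) at equivalence = 0.01105/0.2882 = 0.03833 L.
At equivalence all the acid is converted to C6H5COO-; total volume = 0.03745 + 0.03833 = 0.07578 L, so [C6H5COO-] = 0.01105/0.07578 = 0.1458 M.
Kb = Kw/Ka = 1.0e-14 / 6.3 x 10^-5 = 1.59e-10.
[OH^-] = sqrt(Kb x [C6H5COO-]) = sqrt(1.59e-10 x 0.1458) = 4.81e-6 M.
pOH = 5.32, so pH = 14.00 - 5.32 = 8.68.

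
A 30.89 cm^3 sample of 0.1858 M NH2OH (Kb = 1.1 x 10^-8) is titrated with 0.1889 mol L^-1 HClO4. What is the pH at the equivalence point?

3.53

n(NH2OH) = 0.1858 x 0.03089 = 0.005739 mol; V(HClO4) at equivalence = 0.005739/0.1889 = 0.03038 L.
At equivalence the base is fully converted to NH3OH+; total volume = 0.06127 L, so [NH3OH+] = 0.005739/0.06127 = 0.09367 M.
Ka(NH3OH+) = Kw/Kb = 1.0e-14 / 1.1 x 10^-8 = 9.09e-7.
[H^+] = sqrt(Ka x [NH3OH+]) = sqrt(9.09e-7 x 0.09367) = 0.000292 M.
pH = -log(0.000292) = 3.53.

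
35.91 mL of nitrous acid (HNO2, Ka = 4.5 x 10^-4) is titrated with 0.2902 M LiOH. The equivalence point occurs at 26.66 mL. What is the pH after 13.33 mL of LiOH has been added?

13.33 mL is exactly half the equivalence volume (26.66/2), i.e. the half-equivalence point.
There, n(HA) = n(A^-), so pH = pKa = -log(4.5 x 10^-4) = 3.35.

3.35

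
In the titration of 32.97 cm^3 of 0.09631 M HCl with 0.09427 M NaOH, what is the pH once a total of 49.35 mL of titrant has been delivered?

12.25

n(acid) = 0.09631 x 0.03297 = 0.003175 mol; n(NaOH) added = 0.09427 x 0.04935 = 0.004652 mol.
Base is in excess by 0.004652 - 0.003175 = 0.001477 mol in a total volume of 0.08232 L.
[OH^-] = 0.001477/0.08232 = 0.01794 M, so pOH = 1.75 and pH = 14.00 - 1.75 = 12.25.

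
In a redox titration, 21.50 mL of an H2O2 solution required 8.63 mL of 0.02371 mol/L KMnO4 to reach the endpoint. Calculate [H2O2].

0.0238 M

n(KMnO4) = 0.02371 x 0.008630 = 0.0002046 mol.
From the balanced equation, 2 mol KMnO4 reacts with 5 mol H2O2, so n(H2O2) = 0.0002046 x 5/2 = 0.0005115 mol.
[H2O2] = 0.0005115 / 0.02150 L = 0.0238 M.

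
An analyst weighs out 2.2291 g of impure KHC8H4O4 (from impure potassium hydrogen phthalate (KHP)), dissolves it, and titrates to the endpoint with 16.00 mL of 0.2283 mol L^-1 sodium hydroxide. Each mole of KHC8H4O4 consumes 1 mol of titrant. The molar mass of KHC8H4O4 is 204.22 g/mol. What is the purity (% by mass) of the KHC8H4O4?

33.5%

n(NaOH) = 0.2283 x 0.01600 = 0.003653 mol.
n(KHC8H4O4) = 0.003653 / 1 = 0.003653 mol.
mass of KHC8H4O4 = 0.003653 x 204.22 = 0.7460 g.
% purity = 0.7460 / 2.2291 x 100 = 33.5%.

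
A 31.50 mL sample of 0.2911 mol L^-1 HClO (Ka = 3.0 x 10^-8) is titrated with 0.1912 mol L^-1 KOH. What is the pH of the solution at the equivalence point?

10.29

n(HClO) = 0.2911 x 0.03150 = 0.009170 mol; V(KOH) at equivalence = 0.009170/0.1912 = 0.04796 L.
At equivalence all the acid is converted to ClO-; total volume = 0.03150 + 0.04796 = 0.07946 L, so [ClO-] = 0.009170/0.07946 = 0.1154 M.
Kb = Kw/Ka = 1.0e-14 / 3.0 x 10^-8 = 3.33e-7.
[OH^-] = sqrt(Kb x [ClO-]) = sqrt(3.33e-7 x 0.1154) = 0.000196 M.
pOH = 3.71, so pH = 14.00 - 3.71 = 10.29.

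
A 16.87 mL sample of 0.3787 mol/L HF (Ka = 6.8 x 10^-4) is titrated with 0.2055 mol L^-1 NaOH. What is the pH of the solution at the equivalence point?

n(HF) = 0.3787 x 0.01687 = 0.006389 mol; V(NaOH) at equivalence = 0.006389/0.2055 = 0.03109 L.
At equivalence all the acid is converted to F-; total volume = 0.01687 + 0.03109 = 0.04796 L, so [F-] = 0.006389/0.04796 = 0.1332 M.
Kb = Kw/Ka = 1.0e-14 / 6.8 x 10^-4 = 1.47e-11.
[OH^-] = sqrt(Kb x [F-]) = sqrt(1.47e-11 x 0.1332) = 1.40e-6 M.
pOH = 5.85, so pH = 14.00 - 5.85 = 8.15.

8.15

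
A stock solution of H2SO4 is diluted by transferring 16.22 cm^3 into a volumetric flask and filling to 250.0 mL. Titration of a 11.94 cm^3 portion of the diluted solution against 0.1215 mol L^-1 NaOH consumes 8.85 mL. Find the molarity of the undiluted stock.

n(NaOH) = 0.1215 x 0.008850 = 0.001075 mol.
n(H2SO4) in the aliquot = 0.001075 x 1/2 = 0.0005376 mol.
[diluted H2SO4] = 0.0005376 / 0.01194 = 0.04503 M.
Dilution factor = 250.0/16.22 = 15.41, so [stock] = 0.04503 x 15.41 = 0.694 M.

0.694 M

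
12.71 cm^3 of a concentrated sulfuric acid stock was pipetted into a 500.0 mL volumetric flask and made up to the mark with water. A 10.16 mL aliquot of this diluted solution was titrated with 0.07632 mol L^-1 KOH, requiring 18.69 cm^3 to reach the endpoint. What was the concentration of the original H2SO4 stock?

n(KOH) = 0.07632 x 0.01869 = 0.001426 mol.
n(H2SO4) in the aliquot = 0.001426 x 1/2 = 0.0007132 mol.
[diluted H2SO4] = 0.0007132 / 0.01016 = 0.07020 M.
Dilution factor = 500.0/12.71 = 39.34, so [stock] = 0.07020 x 39.34 = 2.76 M.

2.76 M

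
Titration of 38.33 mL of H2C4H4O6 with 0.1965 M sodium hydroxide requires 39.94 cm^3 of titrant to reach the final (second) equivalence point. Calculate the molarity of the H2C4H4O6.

n(NaOH) = 0.1965 x 0.03994 = 0.007848 mol.
At the final (second) equivalence point, 2 mol OH^- react per mol H2C4H4O6, so n(H2C4H4O6) = 0.007848 / 2 = 0.003924 mol.
[H2C4H4O6] = 0.003924 / 0.03833 L = 0.102 M.

0.102 M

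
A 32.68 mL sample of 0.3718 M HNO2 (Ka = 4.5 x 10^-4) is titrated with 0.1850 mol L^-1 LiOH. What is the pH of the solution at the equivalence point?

8.22

n(HNO2) = 0.3718 x 0.03268 = 0.01215 mol; V(LiOH) at equivalence = 0.01215/0.1850 = 0.06568 L.
At equivalence all the acid is converted to NO2-; total volume = 0.03268 + 0.06568 = 0.09836 L, so [NO2-] = 0.01215/0.09836 = 0.1235 M.
Kb = Kw/Ka = 1.0e-14 / 4.5 x 10^-4 = 2.22e-11.
[OH^-] = sqrt(Kb x [NO2-]) = sqrt(2.22e-11 x 0.1235) = 1.66e-6 M.
pOH = 5.78, so pH = 14.00 - 5.78 = 8.22.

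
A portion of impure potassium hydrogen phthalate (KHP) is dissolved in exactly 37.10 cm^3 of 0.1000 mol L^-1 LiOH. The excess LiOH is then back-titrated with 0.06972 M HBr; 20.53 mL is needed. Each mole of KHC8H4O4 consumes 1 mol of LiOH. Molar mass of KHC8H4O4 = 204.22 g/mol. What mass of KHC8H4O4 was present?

Total n(LiOH) added = 0.1000 x 0.03710 = 0.003710 mol.
n(HBr) used = 0.06972 x 0.02053 = 0.001431 mol, which equals the excess n(LiOH).
So n(LiOH) consumed by the sample = 0.003710 - 0.001431 = 0.002279 mol.
n(KHC8H4O4) = 0.002279 / 1 = 0.002279 mol.
mass = 0.002279 mol x 204.22 g/mol = 0.465 g.

0.465 g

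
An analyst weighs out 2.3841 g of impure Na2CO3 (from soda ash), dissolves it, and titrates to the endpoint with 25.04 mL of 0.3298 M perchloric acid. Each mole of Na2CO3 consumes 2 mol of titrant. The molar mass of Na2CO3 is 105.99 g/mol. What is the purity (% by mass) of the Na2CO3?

18.4%

n(HClO4) = 0.3298 x 0.02504 = 0.008258 mol.
n(Na2CO3) = 0.008258 / 2 = 0.004129 mol.
mass of Na2CO3 = 0.004129 x 105.99 = 0.4376 g.
% purity = 0.4376 / 2.3841 x 100 = 18.4%.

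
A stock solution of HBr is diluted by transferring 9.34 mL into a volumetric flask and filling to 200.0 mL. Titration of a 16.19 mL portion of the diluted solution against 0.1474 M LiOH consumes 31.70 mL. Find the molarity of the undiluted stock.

n(LiOH) = 0.1474 x 0.03170 = 0.004673 mol.
n(HBr) in the aliquot = 0.004673 mol.
[diluted HBr] = 0.004673 / 0.01619 = 0.2886 M.
Dilution factor = 200.0/9.340 = 21.41, so [stock] = 0.2886 x 21.41 = 6.18 M.

6.18 M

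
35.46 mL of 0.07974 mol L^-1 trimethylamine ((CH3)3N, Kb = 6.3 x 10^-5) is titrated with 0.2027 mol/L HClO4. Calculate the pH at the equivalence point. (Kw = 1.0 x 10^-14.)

5.52

n((CH3)3N) = 0.07974 x 0.03546 = 0.002828 mol; V(HClO4) at equivalence = 0.002828/0.2027 = 0.01395 L.
At equivalence the base is fully converted to (CH3)3NH+; total volume = 0.04941 L, so [(CH3)3NH+] = 0.002828/0.04941 = 0.05723 M.
Ka((CH3)3NH+) = Kw/Kb = 1.0e-14 / 6.3 x 10^-5 = 1.59e-10.
[H^+] = sqrt(Ka x [(CH3)3NH+]) = sqrt(1.59e-10 x 0.05723) = 3.01e-6 M.
pH = -log(3.01e-6) = 5.52.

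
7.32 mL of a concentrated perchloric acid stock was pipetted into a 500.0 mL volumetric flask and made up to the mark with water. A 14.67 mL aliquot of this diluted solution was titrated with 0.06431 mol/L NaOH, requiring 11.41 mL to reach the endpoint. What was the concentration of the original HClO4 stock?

3.42 M

n(NaOH) = 0.06431 x 0.01141 = 0.0007338 mol.
n(HClO4) in the aliquot = 0.0007338 mol.
[diluted HClO4] = 0.0007338 / 0.01467 = 0.05002 M.
Dilution factor = 500.0/7.320 = 68.31, so [stock] = 0.05002 x 68.31 = 3.42 M.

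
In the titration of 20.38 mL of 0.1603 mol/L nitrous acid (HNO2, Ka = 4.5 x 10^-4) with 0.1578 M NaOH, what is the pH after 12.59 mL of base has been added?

Initial n(HNO2) = 0.1603 x 0.02038 = 0.003267 mol.
n(NaOH) added = 0.1578 x 0.01259 = 0.001987 mol, converting that many moles of HNO2 to NO2-.
Remaining n(HNO2) = 0.001280 mol; n(NO2-) = 0.001987 mol.
By Henderson-Hasselbalch, pH = pKa + log([A^-]/[HA]) = 3.35 + log(0.001987/0.001280) = 3.35 + (+0.19) = 3.54.

3.54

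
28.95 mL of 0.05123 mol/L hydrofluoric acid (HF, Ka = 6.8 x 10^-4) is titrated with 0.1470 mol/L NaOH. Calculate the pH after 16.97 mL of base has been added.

12.34

n(acid) = 0.05123 x 0.02895 = 0.001483 mol; n(NaOH) added = 0.1470 x 0.01697 = 0.002495 mol.
Base is in excess by 0.002495 - 0.001483 = 0.001011 mol in a total volume of 0.04592 L.
[OH^-] = 0.001011/0.04592 = 0.02203 M, so pOH = 1.66 and pH = 14.00 - 1.66 = 12.34.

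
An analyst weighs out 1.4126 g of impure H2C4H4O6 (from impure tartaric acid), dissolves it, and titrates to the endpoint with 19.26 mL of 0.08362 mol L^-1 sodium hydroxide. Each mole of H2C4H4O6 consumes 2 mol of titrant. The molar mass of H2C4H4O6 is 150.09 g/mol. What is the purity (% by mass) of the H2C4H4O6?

n(NaOH) = 0.08362 x 0.01926 = 0.001611 mol.
n(H2C4H4O6) = 0.001611 / 2 = 0.0008053 mol.
mass of H2C4H4O6 = 0.0008053 x 150.09 = 0.1209 g.
% purity = 0.1209 / 1.4126 x 100 = 8.56%.

8.56%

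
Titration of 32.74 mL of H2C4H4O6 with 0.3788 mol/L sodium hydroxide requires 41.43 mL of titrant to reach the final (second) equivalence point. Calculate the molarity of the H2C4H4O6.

0.240 M

n(NaOH) = 0.3788 x 0.04143 = 0.01569 mol.
At the final (second) equivalence point, 2 mol OH^- react per mol H2C4H4O6, so n(H2C4H4O6) = 0.01569 / 2 = 0.007847 mol.
[H2C4H4O6] = 0.007847 / 0.03274 L = 0.240 M.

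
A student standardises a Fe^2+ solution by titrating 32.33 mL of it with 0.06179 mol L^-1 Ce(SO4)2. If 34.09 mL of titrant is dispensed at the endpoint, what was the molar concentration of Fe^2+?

0.0652 M

n(Ce(SO4)2) = 0.06179 x 0.03409 = 0.002106 mol.
From the balanced equation, 1 mol Ce(SO4)2 reacts with 1 mol Fe^2+, so n(Fe^2+) = 0.002106 x 1/1 = 0.002106 mol.
[Fe^2+] = 0.002106 / 0.03233 L = 0.0652 M.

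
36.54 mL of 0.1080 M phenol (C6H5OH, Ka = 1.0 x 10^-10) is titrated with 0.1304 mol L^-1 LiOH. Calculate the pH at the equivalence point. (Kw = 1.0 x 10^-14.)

11.39

n(C6H5OH) = 0.1080 x 0.03654 = 0.003946 mol; V(LiOH) at equivalence = 0.003946/0.1304 = 0.03026 L.
At equivalence all the acid is converted to C6H5O-; total volume = 0.03654 + 0.03026 = 0.06680 L, so [C6H5O-] = 0.003946/0.06680 = 0.05907 M.
Kb = Kw/Ka = 1.0e-14 / 1.0 x 10^-10 = 0.000100.
[OH^-] = sqrt(Kb x [C6H5O-]) = sqrt(0.000100 x 0.05907) = 0.00243 M.
pOH = 2.61, so pH = 14.00 - 2.61 = 11.39.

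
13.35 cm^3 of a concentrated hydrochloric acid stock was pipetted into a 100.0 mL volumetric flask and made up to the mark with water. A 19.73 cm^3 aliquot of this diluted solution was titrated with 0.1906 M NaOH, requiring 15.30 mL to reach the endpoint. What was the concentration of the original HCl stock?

1.11 M

n(NaOH) = 0.1906 x 0.01530 = 0.002916 mol.
n(HCl) in the aliquot = 0.002916 mol.
[diluted HCl] = 0.002916 / 0.01973 = 0.1478 M.
Dilution factor = 100.0/13.35 = 7.491, so [stock] = 0.1478 x 7.491 = 1.11 M.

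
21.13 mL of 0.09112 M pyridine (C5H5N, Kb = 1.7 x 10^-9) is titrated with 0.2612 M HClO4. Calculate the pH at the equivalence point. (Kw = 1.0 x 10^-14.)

n(C5H5N) = 0.09112 x 0.02113 = 0.001925 mol; V(HClO4) at equivalence = 0.001925/0.2612 = 0.007371 L.
At equivalence the base is fully converted to C5H5NH+; total volume = 0.02850 L, so [C5H5NH+] = 0.001925/0.02850 = 0.06755 M.
Ka(C5H5NH+) = Kw/Kb = 1.0e-14 / 1.7 x 10^-9 = 5.88e-6.
[H^+] = sqrt(Ka x [C5H5NH+]) = sqrt(5.88e-6 x 0.06755) = 0.000630 M.
pH = -log(0.000630) = 3.20.

3.20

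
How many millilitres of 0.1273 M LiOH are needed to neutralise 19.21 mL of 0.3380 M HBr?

51.0 mL

n(HBr) = 0.3380 mol/L x 0.01921 L = 0.006493 mol.
At equivalence n(LiOH) = n(HBr) = 0.006493 mol.
V(LiOH) = 0.006493 / 0.1273 = 0.05101 L = 51.0 mL.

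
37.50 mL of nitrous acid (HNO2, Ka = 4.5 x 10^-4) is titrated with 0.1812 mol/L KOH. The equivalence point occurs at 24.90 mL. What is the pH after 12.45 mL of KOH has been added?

12.45 mL is exactly half the equivalence volume (24.90/2), i.e. the half-equivalence point.
There, n(HA) = n(A^-), so pH = pKa = -log(4.5 x 10^-4) = 3.35.

3.35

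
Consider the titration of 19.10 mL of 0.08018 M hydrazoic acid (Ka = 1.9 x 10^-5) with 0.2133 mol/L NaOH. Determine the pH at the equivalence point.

n(HN3) = 0.08018 x 0.01910 = 0.001531 mol; V(NaOH) at equivalence = 0.001531/0.2133 = 0.007180 L.
At equivalence all the acid is converted to N3-; total volume = 0.01910 + 0.007180 = 0.02628 L, so [N3-] = 0.001531/0.02628 = 0.05827 M.
Kb = Kw/Ka = 1.0e-14 / 1.9 x 10^-5 = 5.26e-10.
[OH^-] = sqrt(Kb x [N3-]) = sqrt(5.26e-10 x 0.05827) = 5.54e-6 M.
pOH = 5.26, so pH = 14.00 - 5.26 = 8.74.

8.74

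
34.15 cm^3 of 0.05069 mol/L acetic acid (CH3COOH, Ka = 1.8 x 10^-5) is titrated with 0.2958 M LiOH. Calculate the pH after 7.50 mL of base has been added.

n(acid) = 0.05069 x 0.03415 = 0.001731 mol; n(LiOH) added = 0.2958 x 0.007500 = 0.002218 mol.
Base is in excess by 0.002218 - 0.001731 = 0.0004874 mol in a total volume of 0.04165 L.
[OH^-] = 0.0004874/0.04165 = 0.01170 M, so pOH = 1.93 and pH = 14.00 - 1.93 = 12.07.

12.07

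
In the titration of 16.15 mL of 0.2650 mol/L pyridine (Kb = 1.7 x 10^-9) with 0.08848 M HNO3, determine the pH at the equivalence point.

3.20

n(C5H5N) = 0.2650 x 0.01615 = 0.004280 mol; V(HNO3) at equivalence = 0.004280/0.08848 = 0.04837 L.
At equivalence the base is fully converted to C5H5NH+; total volume = 0.06452 L, so [C5H5NH+] = 0.004280/0.06452 = 0.06633 M.
Ka(C5H5NH+) = Kw/Kb = 1.0e-14 / 1.7 x 10^-9 = 5.88e-6.
[H^+] = sqrt(Ka x [C5H5NH+]) = sqrt(5.88e-6 x 0.06633) = 0.000625 M.
pH = -log(0.000625) = 3.20.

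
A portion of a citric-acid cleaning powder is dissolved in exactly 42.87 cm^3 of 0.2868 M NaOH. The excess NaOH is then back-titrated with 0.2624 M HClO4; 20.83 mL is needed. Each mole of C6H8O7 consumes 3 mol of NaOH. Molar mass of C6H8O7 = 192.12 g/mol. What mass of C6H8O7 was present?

0.437 g

Total n(NaOH) added = 0.2868 x 0.04287 = 0.01230 mol.
n(HClO4) used = 0.2624 x 0.02083 = 0.005466 mol, which equals the excess n(NaOH).
So n(NaOH) consumed by the sample = 0.01230 - 0.005466 = 0.006829 mol.
n(C6H8O7) = 0.006829 / 3 = 0.002276 mol.
mass = 0.002276 mol x 192.12 g/mol = 0.437 g.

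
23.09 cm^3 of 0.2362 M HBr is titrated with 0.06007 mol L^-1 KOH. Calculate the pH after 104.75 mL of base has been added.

n(acid) = 0.2362 x 0.02309 = 0.005454 mol; n(KOH) added = 0.06007 x 0.1047 = 0.006292 mol.
Base is in excess by 0.006292 - 0.005454 = 0.0008385 mol in a total volume of 0.1278 L.
[OH^-] = 0.0008385/0.1278 = 0.006559 M, so pOH = 2.18 and pH = 14.00 - 2.18 = 11.82.

11.82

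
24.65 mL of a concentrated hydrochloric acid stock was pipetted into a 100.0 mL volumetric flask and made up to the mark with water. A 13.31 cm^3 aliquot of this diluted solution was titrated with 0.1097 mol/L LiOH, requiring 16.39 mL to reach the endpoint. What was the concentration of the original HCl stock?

0.548 M

n(LiOH) = 0.1097 x 0.01639 = 0.001798 mol.
n(HCl) in the aliquot = 0.001798 mol.
[diluted HCl] = 0.001798 / 0.01331 = 0.1351 M.
Dilution factor = 100.0/24.65 = 4.057, so [stock] = 0.1351 x 4.057 = 0.548 M.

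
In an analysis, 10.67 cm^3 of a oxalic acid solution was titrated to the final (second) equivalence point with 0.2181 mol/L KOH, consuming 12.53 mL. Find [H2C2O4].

n(KOH) = 0.2181 x 0.01253 = 0.002733 mol.
At the final (second) equivalence point, 2 mol OH^- react per mol H2C2O4, so n(H2C2O4) = 0.002733 / 2 = 0.001366 mol.
[H2C2O4] = 0.001366 / 0.01067 L = 0.128 M.

0.128 M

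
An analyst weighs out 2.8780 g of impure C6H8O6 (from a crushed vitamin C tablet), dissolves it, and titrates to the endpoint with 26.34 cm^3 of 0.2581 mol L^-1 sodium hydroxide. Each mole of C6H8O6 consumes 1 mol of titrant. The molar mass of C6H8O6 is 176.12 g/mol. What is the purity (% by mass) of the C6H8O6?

41.6%

n(NaOH) = 0.2581 x 0.02634 = 0.006798 mol.
n(C6H8O6) = 0.006798 / 1 = 0.006798 mol.
mass of C6H8O6 = 0.006798 x 176.12 = 1.197 g.
% purity = 1.197 / 2.8780 x 100 = 41.6%.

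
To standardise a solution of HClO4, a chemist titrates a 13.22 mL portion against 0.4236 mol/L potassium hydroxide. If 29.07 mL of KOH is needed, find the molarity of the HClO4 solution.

n(KOH) delivered = 0.4236 x 0.02907 = 0.01231 mol.
For a 1:1 reaction, n(HClO4) = 0.01231 mol.
[HClO4] = 0.01231 mol / 0.01322 L = 0.931 M.

0.931 M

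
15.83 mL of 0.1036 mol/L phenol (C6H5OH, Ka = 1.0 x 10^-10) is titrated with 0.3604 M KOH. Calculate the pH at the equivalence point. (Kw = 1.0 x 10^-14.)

11.45

n(C6H5OH) = 0.1036 x 0.01583 = 0.001640 mol; V(KOH) at equivalence = 0.001640/0.3604 = 0.004550 L.
At equivalence all the acid is converted to C6H5O-; total volume = 0.01583 + 0.004550 = 0.02038 L, so [C6H5O-] = 0.001640/0.02038 = 0.08047 M.
Kb = Kw/Ka = 1.0e-14 / 1.0 x 10^-10 = 0.000100.
[OH^-] = sqrt(Kb x [C6H5O-]) = sqrt(0.000100 x 0.08047) = 0.00284 M.
pOH = 2.55, so pH = 14.00 - 2.55 = 11.45.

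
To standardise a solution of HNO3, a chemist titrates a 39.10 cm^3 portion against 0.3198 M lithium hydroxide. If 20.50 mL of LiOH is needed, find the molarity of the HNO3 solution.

n(LiOH) delivered = 0.3198 x 0.02050 = 0.006556 mol.
For a 1:1 reaction, n(HNO3) = 0.006556 mol.
[HNO3] = 0.006556 mol / 0.03910 L = 0.168 M.

0.168 M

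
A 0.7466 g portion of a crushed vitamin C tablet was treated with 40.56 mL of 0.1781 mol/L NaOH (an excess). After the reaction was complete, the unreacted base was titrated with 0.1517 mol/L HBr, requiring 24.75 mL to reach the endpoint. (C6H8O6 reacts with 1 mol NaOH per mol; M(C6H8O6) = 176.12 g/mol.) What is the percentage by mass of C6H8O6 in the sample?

Total n(NaOH) added = 0.1781 x 0.04056 = 0.007224 mol.
n(HBr) used = 0.1517 x 0.02475 = 0.003755 mol, which equals the excess n(NaOH).
So n(NaOH) consumed by the sample = 0.007224 - 0.003755 = 0.003469 mol.
n(C6H8O6) = 0.003469 / 1 = 0.003469 mol.
mass C6H8O6 = 0.003469 x 176.12 = 0.6110 g, so %C6H8O6 = 0.6110/0.7466 x 100 = 81.8%.

81.8%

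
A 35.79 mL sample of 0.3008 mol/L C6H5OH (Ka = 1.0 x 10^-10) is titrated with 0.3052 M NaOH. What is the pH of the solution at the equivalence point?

n(C6H5OH) = 0.3008 x 0.03579 = 0.01077 mol; V(NaOH) at equivalence = 0.01077/0.3052 = 0.03527 L.
At equivalence all the acid is converted to C6H5O-; total volume = 0.03579 + 0.03527 = 0.07106 L, so [C6H5O-] = 0.01077/0.07106 = 0.1515 M.
Kb = Kw/Ka = 1.0e-14 / 1.0 x 10^-10 = 0.000100.
[OH^-] = sqrt(Kb x [C6H5O-]) = sqrt(0.000100 x 0.1515) = 0.00389 M.
pOH = 2.41, so pH = 14.00 - 2.41 = 11.59.

11.59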